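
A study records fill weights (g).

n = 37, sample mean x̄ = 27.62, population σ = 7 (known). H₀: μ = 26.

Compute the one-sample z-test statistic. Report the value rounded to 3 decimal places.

SE = σ/√n = 7/√37 = 1.1508
z = (x̄−μ₀)/SE = (27.62−26)/1.1508 = 1.4077

test statistic = 1.408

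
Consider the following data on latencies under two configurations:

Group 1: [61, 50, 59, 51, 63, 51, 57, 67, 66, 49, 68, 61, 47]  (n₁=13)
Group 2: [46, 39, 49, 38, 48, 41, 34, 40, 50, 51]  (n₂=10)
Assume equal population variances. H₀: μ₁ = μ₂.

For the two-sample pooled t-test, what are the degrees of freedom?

degrees of freedom = 21

df = n₁ + n₂ − 2 = 13 + 10 − 2 = 21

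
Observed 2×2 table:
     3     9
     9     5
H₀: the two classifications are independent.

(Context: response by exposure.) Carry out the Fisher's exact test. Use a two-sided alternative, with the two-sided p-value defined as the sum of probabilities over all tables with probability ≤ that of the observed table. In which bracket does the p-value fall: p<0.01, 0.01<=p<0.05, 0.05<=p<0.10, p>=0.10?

p-value bracket: 0.05<=p<0.10

Margins: r₁=12, r₂=14, c₁=12, c₂=14, n=26
p_obs = C(12,3)·C(14,9)/C(26,12); sum pmf over tables with pmf ≤ p_obs
p-value (two-sided) = 0.06184
→ bracket: 0.05<=p<0.10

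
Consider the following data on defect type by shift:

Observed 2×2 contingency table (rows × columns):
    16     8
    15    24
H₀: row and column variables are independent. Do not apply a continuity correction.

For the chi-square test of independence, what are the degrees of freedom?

degrees of freedom = 1

df = (r−1)(c−1) = (2−1)·(2−1) = 1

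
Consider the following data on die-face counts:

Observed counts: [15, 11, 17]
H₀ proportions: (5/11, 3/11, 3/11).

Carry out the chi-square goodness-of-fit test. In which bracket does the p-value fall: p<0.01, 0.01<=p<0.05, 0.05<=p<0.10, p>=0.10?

n = 43; E_i = n·p_i = [19.55, 11.73, 11.73]
χ² = (15−19.55)²/19.55 + (11−11.73)²/11.73 + (17−11.73)²/11.73 = 3.4729
df = 2
p-value (upper-tail) = 0.17615
→ bracket: p>=0.10

p-value bracket: p>=0.10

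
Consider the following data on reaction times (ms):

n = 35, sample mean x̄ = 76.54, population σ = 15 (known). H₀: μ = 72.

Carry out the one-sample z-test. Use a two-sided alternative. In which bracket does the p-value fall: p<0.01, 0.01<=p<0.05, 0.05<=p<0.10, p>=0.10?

p-value bracket: 0.05<=p<0.10

SE = σ/√n = 15/√35 = 2.5355
z = (x̄−μ₀)/SE = (76.54−72)/2.5355 = 1.7906
p-value (two-sided) = 0.07336
→ bracket: 0.05<=p<0.10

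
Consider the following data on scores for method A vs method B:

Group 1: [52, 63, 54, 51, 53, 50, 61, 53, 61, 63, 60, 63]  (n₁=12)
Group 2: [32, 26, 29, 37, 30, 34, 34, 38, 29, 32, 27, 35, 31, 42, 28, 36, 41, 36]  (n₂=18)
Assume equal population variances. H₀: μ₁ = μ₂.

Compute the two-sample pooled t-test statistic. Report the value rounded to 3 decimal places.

x̄₁=57.000, s₁=5.222, n₁=12
x̄₂=33.167, s₂=4.643, n₂=18
s_p² = [11·5.222² + 17·4.643²]/28 = 23.8036
SE = √(s_p²·(1/12+1/18)) = 1.8183
t = (57.000−33.167)/1.8183 = 13.1078
df = 28

test statistic = 13.108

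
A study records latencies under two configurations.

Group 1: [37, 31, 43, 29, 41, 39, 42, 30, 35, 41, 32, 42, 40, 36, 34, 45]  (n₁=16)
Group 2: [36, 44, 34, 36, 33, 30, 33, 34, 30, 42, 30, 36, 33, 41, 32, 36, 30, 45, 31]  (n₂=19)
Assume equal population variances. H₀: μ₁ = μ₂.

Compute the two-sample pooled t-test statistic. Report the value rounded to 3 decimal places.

x̄₁=37.312, s₁=5.043, n₁=16
x̄₂=35.053, s₂=4.766, n₂=19
s_p² = [15·5.043² + 18·4.766²]/33 = 23.9511
SE = √(s_p²·(1/16+1/19)) = 1.6606
t = (37.312−35.053)/1.6606 = 1.3609
df = 33

test statistic = 1.361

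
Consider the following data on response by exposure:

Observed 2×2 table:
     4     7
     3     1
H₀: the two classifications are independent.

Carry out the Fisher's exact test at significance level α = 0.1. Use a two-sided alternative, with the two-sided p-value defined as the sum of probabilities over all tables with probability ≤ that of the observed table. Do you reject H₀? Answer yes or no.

Margins: r₁=11, r₂=4, c₁=7, c₂=8, n=15
p_obs = C(11,4)·C(4,3)/C(15,7); sum pmf over tables with pmf ≤ p_obs
p-value (two-sided) = 0.28205
At α=0.1: p ≥ α → fail to reject H₀

reject H₀: no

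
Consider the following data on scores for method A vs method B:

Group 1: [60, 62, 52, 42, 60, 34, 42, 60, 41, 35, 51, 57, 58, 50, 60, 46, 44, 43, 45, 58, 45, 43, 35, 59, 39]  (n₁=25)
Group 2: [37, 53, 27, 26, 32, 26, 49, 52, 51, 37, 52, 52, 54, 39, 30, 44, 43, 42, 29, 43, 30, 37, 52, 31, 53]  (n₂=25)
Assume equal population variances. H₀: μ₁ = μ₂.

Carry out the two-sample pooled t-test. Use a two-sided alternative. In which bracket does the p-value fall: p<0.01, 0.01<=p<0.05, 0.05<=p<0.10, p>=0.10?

p-value bracket: p<0.01

x̄₁=48.840, s₁=9.150, n₁=25
x̄₂=40.840, s₂=9.974, n₂=25
s_p² = [24·9.150² + 24·9.974²]/48 = 91.5983
SE = √(s_p²·(1/25+1/25)) = 2.7070
t = (48.840−40.840)/2.7070 = 2.9553
df = 48
p-value (two-sided) = 0.00483
→ bracket: p<0.01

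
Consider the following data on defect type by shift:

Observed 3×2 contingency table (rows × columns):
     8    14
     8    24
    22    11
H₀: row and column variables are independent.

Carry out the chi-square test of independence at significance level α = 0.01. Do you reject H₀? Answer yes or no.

reject H₀: yes

Row totals [22, 32, 33], col totals [38, 49], n=87
χ² = (8−9.61)²/9.61 + (14−12.39)²/12.39 + (8−13.98)²/13.98 + (24−18.02)²/18.02 + (22−14.41)²/14.41 + (11−18.59)²/18.59 = 12.1058
df = 2
p-value (upper-tail) = 0.00235
At α=0.01: p < α → reject H₀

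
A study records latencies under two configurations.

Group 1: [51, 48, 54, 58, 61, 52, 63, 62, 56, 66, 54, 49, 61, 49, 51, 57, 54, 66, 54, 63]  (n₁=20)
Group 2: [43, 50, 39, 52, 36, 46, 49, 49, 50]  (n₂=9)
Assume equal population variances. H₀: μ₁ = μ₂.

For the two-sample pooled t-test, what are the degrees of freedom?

df = n₁ + n₂ − 2 = 20 + 9 − 2 = 27

degrees of freedom = 27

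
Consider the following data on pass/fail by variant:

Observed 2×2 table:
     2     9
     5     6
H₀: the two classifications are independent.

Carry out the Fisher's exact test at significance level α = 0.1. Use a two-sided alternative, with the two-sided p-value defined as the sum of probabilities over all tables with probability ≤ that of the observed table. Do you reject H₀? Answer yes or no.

reject H₀: no

Margins: r₁=11, r₂=11, c₁=7, c₂=15, n=22
p_obs = C(11,2)·C(11,5)/C(22,7); sum pmf over tables with pmf ≤ p_obs
p-value (two-sided) = 0.36146
At α=0.1: p ≥ α → fail to reject H₀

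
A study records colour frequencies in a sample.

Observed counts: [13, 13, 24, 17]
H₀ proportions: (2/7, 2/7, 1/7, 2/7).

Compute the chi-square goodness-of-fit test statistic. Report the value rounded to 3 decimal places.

test statistic = 25.933

n = 67; E_i = n·p_i = [19.14, 19.14, 9.57, 19.14]
χ² = (13−19.14)²/19.14 + (13−19.14)²/19.14 + (24−9.57)²/9.57 + (17−19.14)²/19.14 = 25.9328
df = 3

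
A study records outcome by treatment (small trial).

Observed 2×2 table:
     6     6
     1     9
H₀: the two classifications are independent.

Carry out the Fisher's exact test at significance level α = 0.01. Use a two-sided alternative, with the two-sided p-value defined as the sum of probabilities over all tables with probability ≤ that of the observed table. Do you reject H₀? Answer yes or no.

Margins: r₁=12, r₂=10, c₁=7, c₂=15, n=22
p_obs = C(12,6)·C(10,1)/C(22,7); sum pmf over tables with pmf ≤ p_obs
p-value (two-sided) = 0.07430
At α=0.01: p ≥ α → fail to reject H₀

reject H₀: no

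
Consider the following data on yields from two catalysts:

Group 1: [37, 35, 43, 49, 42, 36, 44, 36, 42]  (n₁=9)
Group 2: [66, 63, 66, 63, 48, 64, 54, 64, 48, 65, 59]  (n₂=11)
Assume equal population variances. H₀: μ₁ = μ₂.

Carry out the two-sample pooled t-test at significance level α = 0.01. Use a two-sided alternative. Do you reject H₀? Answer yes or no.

reject H₀: yes

x̄₁=40.444, s₁=4.720, n₁=9
x̄₂=60.000, s₂=6.870, n₂=11
s_p² = [8·4.720² + 10·6.870²]/18 = 36.1235
SE = √(s_p²·(1/9+1/11)) = 2.7014
t = (40.444−60.000)/2.7014 = -7.2390
df = 18
p-value (two-sided) = 0.00000
At α=0.01: p < α → reject H₀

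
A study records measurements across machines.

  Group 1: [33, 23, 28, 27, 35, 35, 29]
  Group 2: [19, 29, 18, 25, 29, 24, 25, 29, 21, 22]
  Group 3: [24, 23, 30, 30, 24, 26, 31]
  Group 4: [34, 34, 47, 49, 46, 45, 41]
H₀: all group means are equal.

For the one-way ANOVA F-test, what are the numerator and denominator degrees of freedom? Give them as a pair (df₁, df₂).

degrees of freedom = [3, 27]

k = 4 groups, N = 31 total
df = (k−1, N−k) = (4−1, 31−4) = (3, 27)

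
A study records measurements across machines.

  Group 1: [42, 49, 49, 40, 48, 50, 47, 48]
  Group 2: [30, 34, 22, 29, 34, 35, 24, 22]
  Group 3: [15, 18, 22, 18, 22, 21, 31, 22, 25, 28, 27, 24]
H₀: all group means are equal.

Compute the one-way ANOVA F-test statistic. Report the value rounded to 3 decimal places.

Group means [46.62, 28.75, 22.75], grand mean 31.286
SSB = Σnᵢ(x̄ᵢ−x̄)² = 2808.089; SSW = ΣΣ(x−x̄ᵢ)² = 531.625
MSB = 2808.089/2 = 1404.0446; MSW = 531.625/25 = 21.2650
F = MSB/MSW = 66.0261
df = (2, 25)

test statistic = 66.026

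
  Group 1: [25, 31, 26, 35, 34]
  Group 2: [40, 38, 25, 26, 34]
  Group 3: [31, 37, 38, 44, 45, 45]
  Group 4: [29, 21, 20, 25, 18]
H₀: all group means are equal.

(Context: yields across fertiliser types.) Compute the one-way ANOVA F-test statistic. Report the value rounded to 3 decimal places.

test statistic = 9.414

Group means [30.20, 32.60, 40.00, 22.60], grand mean 31.762
SSB = Σnᵢ(x̄ᵢ−x̄)² = 842.610; SSW = ΣΣ(x−x̄ᵢ)² = 507.200
MSB = 842.610/3 = 280.8698; MSW = 507.200/17 = 29.8353
F = MSB/MSW = 9.4140
df = (3, 17)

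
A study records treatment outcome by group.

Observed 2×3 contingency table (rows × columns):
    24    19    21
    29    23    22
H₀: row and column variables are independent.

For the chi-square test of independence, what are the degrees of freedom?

df = (r−1)(c−1) = (2−1)·(3−1) = 2

degrees of freedom = 2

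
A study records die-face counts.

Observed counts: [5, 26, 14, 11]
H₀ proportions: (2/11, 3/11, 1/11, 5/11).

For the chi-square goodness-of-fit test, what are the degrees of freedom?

degrees of freedom = 3

df = k − 1 = 4 − 1 = 3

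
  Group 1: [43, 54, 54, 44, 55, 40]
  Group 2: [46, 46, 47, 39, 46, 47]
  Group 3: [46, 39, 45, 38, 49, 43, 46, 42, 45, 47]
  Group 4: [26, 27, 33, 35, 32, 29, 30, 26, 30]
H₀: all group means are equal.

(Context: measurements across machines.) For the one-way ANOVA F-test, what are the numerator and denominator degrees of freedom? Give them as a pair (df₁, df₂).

degrees of freedom = [3, 27]

k = 4 groups, N = 31 total
df = (k−1, N−k) = (4−1, 31−4) = (3, 27)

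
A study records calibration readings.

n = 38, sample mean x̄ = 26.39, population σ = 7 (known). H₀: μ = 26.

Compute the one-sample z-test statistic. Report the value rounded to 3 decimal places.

SE = σ/√n = 7/√38 = 1.1355
z = (x̄−μ₀)/SE = (26.39−26)/1.1355 = 0.3434

test statistic = 0.343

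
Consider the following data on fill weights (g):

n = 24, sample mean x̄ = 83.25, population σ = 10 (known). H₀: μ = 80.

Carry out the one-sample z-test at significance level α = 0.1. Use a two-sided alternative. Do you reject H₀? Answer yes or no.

SE = σ/√n = 10/√24 = 2.0412
z = (x̄−μ₀)/SE = (83.25−80)/2.0412 = 1.5922
p-value (two-sided) = 0.11135
At α=0.1: p ≥ α → fail to reject H₀

reject H₀: no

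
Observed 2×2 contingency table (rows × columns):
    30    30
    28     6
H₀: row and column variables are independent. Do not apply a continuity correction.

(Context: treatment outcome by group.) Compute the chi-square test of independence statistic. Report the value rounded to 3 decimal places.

Row totals [60, 34], col totals [58, 36], n=94
χ² = (30−37.02)²/37.02 + (30−22.98)²/22.98 + (28−20.98)²/20.98 + (6−13.02)²/13.02 = 9.6129
df = 1

test statistic = 9.613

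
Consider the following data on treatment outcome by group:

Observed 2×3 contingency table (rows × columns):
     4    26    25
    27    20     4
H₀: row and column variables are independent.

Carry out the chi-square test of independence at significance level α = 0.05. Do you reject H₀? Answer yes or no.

Row totals [55, 51], col totals [31, 46, 29], n=106
χ² = (4−16.08)²/16.08 + (26−23.87)²/23.87 + (25−15.05)²/15.05 + (27−14.92)²/14.92 + (20−22.13)²/22.13 + (4−13.95)²/13.95 = 32.9500
df = 2
p-value (upper-tail) = 0.00000
At α=0.05: p < α → reject H₀

reject H₀: yes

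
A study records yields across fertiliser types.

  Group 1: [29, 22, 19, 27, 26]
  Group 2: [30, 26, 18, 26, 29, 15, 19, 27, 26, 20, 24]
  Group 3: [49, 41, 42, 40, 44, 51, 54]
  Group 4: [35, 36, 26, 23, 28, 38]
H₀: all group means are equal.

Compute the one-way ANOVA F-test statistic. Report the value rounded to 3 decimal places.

Group means [24.60, 23.64, 45.86, 31.00], grand mean 30.690
SSB = Σnᵢ(x̄ᵢ−x̄)² = 2343.604; SSW = ΣΣ(x−x̄ᵢ)² = 670.603
MSB = 2343.604/3 = 781.2014; MSW = 670.603/25 = 26.8241
F = MSB/MSW = 29.1231
df = (3, 25)

test statistic = 29.123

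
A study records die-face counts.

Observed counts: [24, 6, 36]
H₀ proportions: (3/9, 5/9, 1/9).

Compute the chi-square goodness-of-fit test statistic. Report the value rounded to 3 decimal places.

test statistic = 137.891

n = 66; E_i = n·p_i = [22.00, 36.67, 7.33]
χ² = (24−22.00)²/22.00 + (6−36.67)²/36.67 + (36−7.33)²/7.33 = 137.8909
df = 2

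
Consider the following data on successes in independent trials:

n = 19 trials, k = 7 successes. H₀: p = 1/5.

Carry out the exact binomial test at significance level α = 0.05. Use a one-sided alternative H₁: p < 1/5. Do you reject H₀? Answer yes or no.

Exact binomial: n=19, k=7, p₀=1/5=0.2000
P(X≤7) from Σ C(n,i)·p₀^i·(1−p₀)^(n−i)
p-value (one-sided, H₁ less) = 0.97672
At α=0.05: p ≥ α → fail to reject H₀

reject H₀: no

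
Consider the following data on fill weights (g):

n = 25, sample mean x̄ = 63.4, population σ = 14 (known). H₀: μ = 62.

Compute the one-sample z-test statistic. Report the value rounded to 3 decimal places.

test statistic = 0.500

SE = σ/√n = 14/√25 = 2.8000
z = (x̄−μ₀)/SE = (63.4−62)/2.8000 = 0.5000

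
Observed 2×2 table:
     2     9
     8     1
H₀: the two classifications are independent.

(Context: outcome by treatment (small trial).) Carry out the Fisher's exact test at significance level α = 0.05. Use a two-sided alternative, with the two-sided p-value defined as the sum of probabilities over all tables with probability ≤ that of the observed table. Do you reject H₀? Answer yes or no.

reject H₀: yes

Margins: r₁=11, r₂=9, c₁=10, c₂=10, n=20
p_obs = C(11,2)·C(9,8)/C(20,10); sum pmf over tables with pmf ≤ p_obs
p-value (two-sided) = 0.00548
At α=0.05: p < α → reject H₀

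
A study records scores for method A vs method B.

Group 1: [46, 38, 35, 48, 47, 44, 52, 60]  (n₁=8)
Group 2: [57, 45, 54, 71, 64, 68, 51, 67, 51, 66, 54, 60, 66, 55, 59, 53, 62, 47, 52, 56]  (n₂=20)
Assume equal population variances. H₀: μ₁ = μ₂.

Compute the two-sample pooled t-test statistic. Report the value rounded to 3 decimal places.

test statistic = -3.722

x̄₁=46.250, s₁=7.797, n₁=8
x̄₂=57.900, s₂=7.362, n₂=20
s_p² = [7·7.797² + 19·7.362²]/26 = 55.9731
SE = √(s_p²·(1/8+1/20)) = 3.1297
t = (46.250−57.900)/3.1297 = -3.7224
df = 26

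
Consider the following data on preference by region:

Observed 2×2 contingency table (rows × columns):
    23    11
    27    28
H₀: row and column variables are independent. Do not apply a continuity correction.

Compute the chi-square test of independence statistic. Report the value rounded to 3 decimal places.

test statistic = 2.939

Row totals [34, 55], col totals [50, 39], n=89
χ² = (23−19.10)²/19.10 + (11−14.90)²/14.90 + (27−30.90)²/30.90 + (28−24.10)²/24.10 = 2.9388
df = 1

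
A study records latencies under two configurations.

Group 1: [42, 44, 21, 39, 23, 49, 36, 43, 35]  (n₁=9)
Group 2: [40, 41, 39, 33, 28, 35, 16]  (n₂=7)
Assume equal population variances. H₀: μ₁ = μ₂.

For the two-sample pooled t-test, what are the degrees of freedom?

degrees of freedom = 14

df = n₁ + n₂ − 2 = 9 + 7 − 2 = 14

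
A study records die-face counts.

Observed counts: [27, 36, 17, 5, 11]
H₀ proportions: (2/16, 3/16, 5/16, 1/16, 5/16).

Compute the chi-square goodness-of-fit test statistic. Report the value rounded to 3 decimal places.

n = 96; E_i = n·p_i = [12.00, 18.00, 30.00, 6.00, 30.00]
χ² = (27−12.00)²/12.00 + (36−18.00)²/18.00 + (17−30.00)²/30.00 + (5−6.00)²/6.00 + (11−30.00)²/30.00 = 54.5833
df = 4

test statistic = 54.583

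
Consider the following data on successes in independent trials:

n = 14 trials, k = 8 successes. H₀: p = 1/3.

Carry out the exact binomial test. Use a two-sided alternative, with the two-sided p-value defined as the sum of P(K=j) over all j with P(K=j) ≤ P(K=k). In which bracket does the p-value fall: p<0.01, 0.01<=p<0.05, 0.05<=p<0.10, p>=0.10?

p-value bracket: 0.05<=p<0.10

Exact binomial: n=14, k=8, p₀=1/3=0.3333
P(X=j) = C(n,j)·p₀^j·(1−p₀)^(n−j); p = Σ P(X=j) over j with P(X=j) ≤ P(X=8)
p-value (two-sided) = 0.08502
→ bracket: 0.05<=p<0.10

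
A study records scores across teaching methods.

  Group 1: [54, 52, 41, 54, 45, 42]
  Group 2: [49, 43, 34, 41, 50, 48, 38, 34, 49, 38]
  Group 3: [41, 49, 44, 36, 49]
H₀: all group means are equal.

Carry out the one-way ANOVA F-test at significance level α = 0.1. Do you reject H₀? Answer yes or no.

reject H₀: no

Group means [48.00, 42.40, 43.80], grand mean 44.333
SSB = Σnᵢ(x̄ᵢ−x̄)² = 119.467; SSW = ΣΣ(x−x̄ᵢ)² = 663.200
MSB = 119.467/2 = 59.7333; MSW = 663.200/18 = 36.8444
F = MSB/MSW = 1.6212
df = (2, 18)
p-value (upper-tail) = 0.22522
At α=0.1: p ≥ α → fail to reject H₀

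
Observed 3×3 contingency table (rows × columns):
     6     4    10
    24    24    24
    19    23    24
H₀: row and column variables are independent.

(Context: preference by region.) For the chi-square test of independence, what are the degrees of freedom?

df = (r−1)(c−1) = (3−1)·(3−1) = 4

degrees of freedom = 4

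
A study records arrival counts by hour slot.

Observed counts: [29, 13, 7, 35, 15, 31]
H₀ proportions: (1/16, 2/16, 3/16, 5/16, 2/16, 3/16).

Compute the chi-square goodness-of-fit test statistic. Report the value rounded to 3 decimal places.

test statistic = 69.344

n = 130; E_i = n·p_i = [8.12, 16.25, 24.38, 40.62, 16.25, 24.38]
χ² = (29−8.12)²/8.12 + (13−16.25)²/16.25 + (7−24.38)²/24.38 + (35−40.62)²/40.62 + (15−16.25)²/16.25 + (31−24.38)²/24.38 = 69.3436
df = 5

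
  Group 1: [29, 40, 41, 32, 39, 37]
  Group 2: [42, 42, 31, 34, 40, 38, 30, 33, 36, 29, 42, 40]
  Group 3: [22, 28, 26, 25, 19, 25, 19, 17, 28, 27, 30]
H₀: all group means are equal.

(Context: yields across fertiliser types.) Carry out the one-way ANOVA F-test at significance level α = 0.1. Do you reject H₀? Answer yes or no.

reject H₀: yes

Group means [36.33, 36.42, 24.18], grand mean 31.759
SSB = Σnᵢ(x̄ᵢ−x̄)² = 1017.424; SSW = ΣΣ(x−x̄ᵢ)² = 565.886
MSB = 1017.424/2 = 508.7120; MSW = 565.886/26 = 21.7649
F = MSB/MSW = 23.3731
df = (2, 26)
p-value (upper-tail) = 0.00000
At α=0.1: p < α → reject H₀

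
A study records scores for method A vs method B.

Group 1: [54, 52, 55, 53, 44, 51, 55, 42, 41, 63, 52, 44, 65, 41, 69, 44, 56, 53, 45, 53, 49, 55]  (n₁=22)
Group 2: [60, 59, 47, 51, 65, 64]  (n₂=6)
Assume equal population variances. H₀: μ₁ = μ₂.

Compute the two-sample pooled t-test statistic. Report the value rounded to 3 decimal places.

x̄₁=51.636, s₁=7.619, n₁=22
x̄₂=57.667, s₂=7.202, n₂=6
s_p² = [21·7.619² + 5·7.202²]/26 = 56.8625
SE = √(s_p²·(1/22+1/6)) = 3.4730
t = (51.636−57.667)/3.4730 = -1.7363
df = 26

test statistic = -1.736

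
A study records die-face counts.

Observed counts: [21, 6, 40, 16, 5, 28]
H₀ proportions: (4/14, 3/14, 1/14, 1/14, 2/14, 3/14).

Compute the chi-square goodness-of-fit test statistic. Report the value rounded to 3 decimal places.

n = 116; E_i = n·p_i = [33.14, 24.86, 8.29, 8.29, 16.57, 24.86]
χ² = (21−33.14)²/33.14 + (6−24.86)²/24.86 + (40−8.29)²/8.29 + (16−8.29)²/8.29 + (5−16.57)²/16.57 + (28−24.86)²/24.86 = 155.8032
df = 5

test statistic = 155.803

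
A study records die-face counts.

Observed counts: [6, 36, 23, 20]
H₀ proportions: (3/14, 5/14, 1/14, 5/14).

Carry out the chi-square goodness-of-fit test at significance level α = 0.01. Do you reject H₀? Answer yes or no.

n = 85; E_i = n·p_i = [18.21, 30.36, 6.07, 30.36]
χ² = (6−18.21)²/18.21 + (36−30.36)²/30.36 + (23−6.07)²/6.07 + (20−30.36)²/30.36 = 59.9741
df = 3
p-value (upper-tail) = 0.00000
At α=0.01: p < α → reject H₀

reject H₀: yes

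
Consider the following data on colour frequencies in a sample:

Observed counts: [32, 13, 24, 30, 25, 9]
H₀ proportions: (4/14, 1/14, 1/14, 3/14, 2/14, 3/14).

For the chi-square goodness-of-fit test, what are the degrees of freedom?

df = k − 1 = 6 − 1 = 5

degrees of freedom = 5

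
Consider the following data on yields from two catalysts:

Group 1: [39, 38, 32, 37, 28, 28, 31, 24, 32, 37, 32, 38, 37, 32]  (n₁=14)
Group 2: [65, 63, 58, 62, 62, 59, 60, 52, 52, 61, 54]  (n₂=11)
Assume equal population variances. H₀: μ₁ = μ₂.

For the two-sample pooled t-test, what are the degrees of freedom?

df = n₁ + n₂ − 2 = 14 + 11 − 2 = 23

degrees of freedom = 23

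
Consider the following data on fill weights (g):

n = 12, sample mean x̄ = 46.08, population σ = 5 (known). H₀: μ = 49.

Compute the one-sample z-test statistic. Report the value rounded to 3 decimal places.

test statistic = -2.023

SE = σ/√n = 5/√12 = 1.4434
z = (x̄−μ₀)/SE = (46.08−49)/1.4434 = -2.0230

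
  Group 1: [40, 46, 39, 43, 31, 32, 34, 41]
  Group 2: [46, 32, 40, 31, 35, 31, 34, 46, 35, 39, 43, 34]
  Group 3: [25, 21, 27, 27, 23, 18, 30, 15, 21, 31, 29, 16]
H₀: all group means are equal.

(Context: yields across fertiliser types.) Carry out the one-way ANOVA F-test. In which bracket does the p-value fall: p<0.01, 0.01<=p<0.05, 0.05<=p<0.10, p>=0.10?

p-value bracket: p<0.01

Group means [38.25, 37.17, 23.58], grand mean 32.344
SSB = Σnᵢ(x̄ᵢ−x̄)² = 1479.135; SSW = ΣΣ(x−x̄ᵢ)² = 864.083
MSB = 1479.135/2 = 739.5677; MSW = 864.083/29 = 29.7960
F = MSB/MSW = 24.8211
df = (2, 29)
p-value (upper-tail) = 0.00000
→ bracket: p<0.01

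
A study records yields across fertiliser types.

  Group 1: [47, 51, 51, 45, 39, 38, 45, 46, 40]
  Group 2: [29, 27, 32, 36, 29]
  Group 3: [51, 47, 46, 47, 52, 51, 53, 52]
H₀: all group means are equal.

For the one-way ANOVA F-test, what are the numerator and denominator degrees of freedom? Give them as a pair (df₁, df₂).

k = 3 groups, N = 22 total
df = (k−1, N−k) = (3−1, 22−3) = (2, 19)

degrees of freedom = [2, 19]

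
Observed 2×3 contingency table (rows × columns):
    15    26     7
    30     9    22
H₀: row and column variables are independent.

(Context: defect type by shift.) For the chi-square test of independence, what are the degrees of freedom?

df = (r−1)(c−1) = (2−1)·(3−1) = 2

degrees of freedom = 2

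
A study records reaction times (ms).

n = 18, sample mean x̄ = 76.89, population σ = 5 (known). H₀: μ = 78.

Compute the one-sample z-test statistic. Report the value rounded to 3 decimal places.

SE = σ/√n = 5/√18 = 1.1785
z = (x̄−μ₀)/SE = (76.89−78)/1.1785 = -0.9419

test statistic = -0.942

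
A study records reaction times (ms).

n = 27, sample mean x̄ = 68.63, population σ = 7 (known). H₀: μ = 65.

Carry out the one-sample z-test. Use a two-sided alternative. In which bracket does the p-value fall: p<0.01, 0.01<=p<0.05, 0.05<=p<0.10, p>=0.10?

SE = σ/√n = 7/√27 = 1.3472
z = (x̄−μ₀)/SE = (68.63−65)/1.3472 = 2.6946
p-value (two-sided) = 0.00705
→ bracket: p<0.01

p-value bracket: p<0.01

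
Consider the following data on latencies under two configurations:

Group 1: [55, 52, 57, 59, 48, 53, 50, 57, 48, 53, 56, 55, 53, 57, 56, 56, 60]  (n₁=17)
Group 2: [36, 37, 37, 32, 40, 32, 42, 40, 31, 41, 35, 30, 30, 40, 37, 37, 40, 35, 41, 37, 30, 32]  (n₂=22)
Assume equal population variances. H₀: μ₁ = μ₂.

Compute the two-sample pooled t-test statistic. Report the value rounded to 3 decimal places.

test statistic = 15.035

x̄₁=54.412, s₁=3.483, n₁=17
x̄₂=36.000, s₂=4.012, n₂=22
s_p² = [16·3.483² + 21·4.012²]/37 = 14.3816
SE = √(s_p²·(1/17+1/22)) = 1.2246
t = (54.412−36.000)/1.2246 = 15.0347
df = 37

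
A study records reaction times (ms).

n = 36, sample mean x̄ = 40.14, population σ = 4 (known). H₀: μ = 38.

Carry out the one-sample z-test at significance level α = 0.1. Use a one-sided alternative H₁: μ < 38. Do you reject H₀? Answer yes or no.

reject H₀: no

SE = σ/√n = 4/√36 = 0.6667
z = (x̄−μ₀)/SE = (40.14−38)/0.6667 = 3.2100
p-value (one-sided, H₁ less) = 0.99934
At α=0.1: p ≥ α → fail to reject H₀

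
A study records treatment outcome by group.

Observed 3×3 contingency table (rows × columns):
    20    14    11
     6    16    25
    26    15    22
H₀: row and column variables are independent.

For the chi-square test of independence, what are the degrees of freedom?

df = (r−1)(c−1) = (3−1)·(3−1) = 4

degrees of freedom = 4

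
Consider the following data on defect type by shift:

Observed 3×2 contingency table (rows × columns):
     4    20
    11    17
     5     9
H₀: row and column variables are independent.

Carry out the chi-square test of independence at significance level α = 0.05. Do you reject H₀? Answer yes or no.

reject H₀: no

Row totals [24, 28, 14], col totals [20, 46], n=66
χ² = (4−7.27)²/7.27 + (20−16.73)²/16.73 + (11−8.48)²/8.48 + (17−19.52)²/19.52 + (5−4.24)²/4.24 + (9−9.76)²/9.76 = 3.3769
df = 2
p-value (upper-tail) = 0.18481
At α=0.05: p ≥ α → fail to reject H₀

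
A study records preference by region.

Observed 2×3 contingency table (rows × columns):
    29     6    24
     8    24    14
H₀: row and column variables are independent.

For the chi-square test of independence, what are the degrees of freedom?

df = (r−1)(c−1) = (2−1)·(3−1) = 2

degrees of freedom = 2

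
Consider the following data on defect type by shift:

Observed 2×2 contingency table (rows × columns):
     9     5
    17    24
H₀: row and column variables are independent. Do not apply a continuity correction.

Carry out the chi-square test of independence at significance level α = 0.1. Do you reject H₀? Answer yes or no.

Row totals [14, 41], col totals [26, 29], n=55
χ² = (9−6.62)²/6.62 + (5−7.38)²/7.38 + (17−19.38)²/19.38 + (24−21.62)²/21.62 = 2.1808
df = 1
p-value (upper-tail) = 0.13974
At α=0.1: p ≥ α → fail to reject H₀

reject H₀: no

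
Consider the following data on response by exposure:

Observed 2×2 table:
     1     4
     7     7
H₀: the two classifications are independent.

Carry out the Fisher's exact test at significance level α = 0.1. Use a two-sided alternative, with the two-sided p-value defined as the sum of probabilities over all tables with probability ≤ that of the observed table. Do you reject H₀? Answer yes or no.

Margins: r₁=5, r₂=14, c₁=8, c₂=11, n=19
p_obs = C(5,1)·C(14,7)/C(19,8); sum pmf over tables with pmf ≤ p_obs
p-value (two-sided) = 0.33781
At α=0.1: p ≥ α → fail to reject H₀

reject H₀: no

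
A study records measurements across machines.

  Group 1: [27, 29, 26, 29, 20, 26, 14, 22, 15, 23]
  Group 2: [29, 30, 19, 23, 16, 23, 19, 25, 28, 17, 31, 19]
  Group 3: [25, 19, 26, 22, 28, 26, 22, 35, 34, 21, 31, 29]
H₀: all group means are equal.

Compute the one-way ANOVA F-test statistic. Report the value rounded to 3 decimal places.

test statistic = 1.546

Group means [23.10, 23.25, 26.50], grand mean 24.353
SSB = Σnᵢ(x̄ᵢ−x̄)² = 85.615; SSW = ΣΣ(x−x̄ᵢ)² = 858.150
MSB = 85.615/2 = 42.8074; MSW = 858.150/31 = 27.6823
F = MSB/MSW = 1.5464
df = (2, 31)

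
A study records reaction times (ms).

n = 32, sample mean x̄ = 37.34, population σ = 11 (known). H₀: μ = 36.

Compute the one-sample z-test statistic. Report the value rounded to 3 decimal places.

SE = σ/√n = 11/√32 = 1.9445
z = (x̄−μ₀)/SE = (37.34−36)/1.9445 = 0.6891

test statistic = 0.689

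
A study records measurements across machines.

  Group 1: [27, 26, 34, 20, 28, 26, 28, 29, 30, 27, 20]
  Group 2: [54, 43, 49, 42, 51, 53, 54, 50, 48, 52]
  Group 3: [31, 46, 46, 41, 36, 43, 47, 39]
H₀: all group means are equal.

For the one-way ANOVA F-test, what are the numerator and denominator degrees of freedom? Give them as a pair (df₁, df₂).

k = 3 groups, N = 29 total
df = (k−1, N−k) = (3−1, 29−3) = (2, 26)

degrees of freedom = [2, 26]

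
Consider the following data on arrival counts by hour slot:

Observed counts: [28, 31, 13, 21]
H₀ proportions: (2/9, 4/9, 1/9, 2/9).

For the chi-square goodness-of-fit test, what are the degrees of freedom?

df = k − 1 = 4 − 1 = 3

degrees of freedom = 3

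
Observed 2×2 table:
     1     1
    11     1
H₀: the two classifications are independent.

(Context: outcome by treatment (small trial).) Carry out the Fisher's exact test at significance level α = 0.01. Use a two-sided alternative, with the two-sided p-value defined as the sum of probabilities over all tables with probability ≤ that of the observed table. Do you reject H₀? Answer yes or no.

reject H₀: no

Margins: r₁=2, r₂=12, c₁=12, c₂=2, n=14
p_obs = C(2,1)·C(12,11)/C(14,12); sum pmf over tables with pmf ≤ p_obs
p-value (two-sided) = 0.27473
At α=0.01: p ≥ α → fail to reject H₀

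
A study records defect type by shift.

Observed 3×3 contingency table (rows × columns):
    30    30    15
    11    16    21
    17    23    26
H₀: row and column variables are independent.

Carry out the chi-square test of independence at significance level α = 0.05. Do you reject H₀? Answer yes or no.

reject H₀: yes

Row totals [75, 48, 66], col totals [58, 69, 62], n=189
χ² = (30−23.02)²/23.02 + (30−27.38)²/27.38 + (15−24.60)²/24.60 + (11−14.73)²/14.73 + (16−17.52)²/17.52 + (21−15.75)²/15.75 + (17−20.25)²/20.25 + (23−24.10)²/24.10 + (26−21.65)²/21.65 = 10.3946
df = 4
p-value (upper-tail) = 0.03428
At α=0.05: p < α → reject H₀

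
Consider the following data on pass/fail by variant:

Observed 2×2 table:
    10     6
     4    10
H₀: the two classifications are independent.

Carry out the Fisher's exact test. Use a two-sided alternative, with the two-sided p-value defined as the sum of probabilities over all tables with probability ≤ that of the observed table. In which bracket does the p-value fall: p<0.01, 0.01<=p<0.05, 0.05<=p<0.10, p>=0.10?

p-value bracket: 0.05<=p<0.10

Margins: r₁=16, r₂=14, c₁=14, c₂=16, n=30
p_obs = C(16,10)·C(14,4)/C(30,14); sum pmf over tables with pmf ≤ p_obs
p-value (two-sided) = 0.08126
→ bracket: 0.05<=p<0.10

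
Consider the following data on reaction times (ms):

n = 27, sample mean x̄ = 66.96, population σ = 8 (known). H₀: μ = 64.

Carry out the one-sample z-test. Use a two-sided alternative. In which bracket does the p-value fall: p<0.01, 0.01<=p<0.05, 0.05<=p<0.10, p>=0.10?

SE = σ/√n = 8/√27 = 1.5396
z = (x̄−μ₀)/SE = (66.96−64)/1.5396 = 1.9226
p-value (two-sided) = 0.05453
→ bracket: 0.05<=p<0.10

p-value bracket: 0.05<=p<0.10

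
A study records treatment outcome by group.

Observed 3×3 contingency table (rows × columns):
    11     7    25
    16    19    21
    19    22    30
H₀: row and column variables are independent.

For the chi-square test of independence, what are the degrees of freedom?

df = (r−1)(c−1) = (3−1)·(3−1) = 4

degrees of freedom = 4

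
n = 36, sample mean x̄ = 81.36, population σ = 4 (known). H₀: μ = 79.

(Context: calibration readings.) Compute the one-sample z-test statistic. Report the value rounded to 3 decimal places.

SE = σ/√n = 4/√36 = 0.6667
z = (x̄−μ₀)/SE = (81.36−79)/0.6667 = 3.5400

test statistic = 3.540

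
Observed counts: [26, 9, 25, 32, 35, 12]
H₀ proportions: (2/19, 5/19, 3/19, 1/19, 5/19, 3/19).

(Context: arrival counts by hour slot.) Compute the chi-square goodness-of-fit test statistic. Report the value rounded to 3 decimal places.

test statistic = 117.915

n = 139; E_i = n·p_i = [14.63, 36.58, 21.95, 7.32, 36.58, 21.95]
χ² = (26−14.63)²/14.63 + (9−36.58)²/36.58 + (25−21.95)²/21.95 + (32−7.32)²/7.32 + (35−36.58)²/36.58 + (12−21.95)²/21.95 = 117.9146
df = 5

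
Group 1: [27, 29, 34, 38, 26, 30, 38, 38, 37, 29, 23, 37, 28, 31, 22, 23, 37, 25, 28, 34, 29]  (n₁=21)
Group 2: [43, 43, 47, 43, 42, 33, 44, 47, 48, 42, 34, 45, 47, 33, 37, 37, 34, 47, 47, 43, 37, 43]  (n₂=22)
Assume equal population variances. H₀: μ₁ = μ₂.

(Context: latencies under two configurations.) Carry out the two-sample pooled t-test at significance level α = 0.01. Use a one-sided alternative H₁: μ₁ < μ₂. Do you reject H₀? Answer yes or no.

reject H₀: yes

x̄₁=30.619, s₁=5.417, n₁=21
x̄₂=41.636, s₂=5.076, n₂=22
s_p² = [20·5.417² + 21·5.076²]/41 = 27.5133
SE = √(s_p²·(1/21+1/22)) = 1.6002
t = (30.619−41.636)/1.6002 = -6.8848
df = 41
p-value (one-sided, H₁ less) = 0.00000
At α=0.01: p < α → reject H₀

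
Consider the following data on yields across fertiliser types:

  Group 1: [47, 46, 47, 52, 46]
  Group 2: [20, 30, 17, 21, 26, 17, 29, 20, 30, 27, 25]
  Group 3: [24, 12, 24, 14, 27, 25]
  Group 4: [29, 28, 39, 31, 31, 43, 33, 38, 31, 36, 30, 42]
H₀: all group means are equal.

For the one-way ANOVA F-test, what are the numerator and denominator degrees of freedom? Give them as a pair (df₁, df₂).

degrees of freedom = [3, 30]

k = 4 groups, N = 34 total
df = (k−1, N−k) = (4−1, 34−4) = (3, 30)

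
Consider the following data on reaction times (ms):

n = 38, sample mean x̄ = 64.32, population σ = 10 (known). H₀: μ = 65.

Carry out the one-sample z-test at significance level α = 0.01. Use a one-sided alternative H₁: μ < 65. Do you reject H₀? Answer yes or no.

SE = σ/√n = 10/√38 = 1.6222
z = (x̄−μ₀)/SE = (64.32−65)/1.6222 = -0.4192
p-value (one-sided, H₁ less) = 0.33754
At α=0.01: p ≥ α → fail to reject H₀

reject H₀: no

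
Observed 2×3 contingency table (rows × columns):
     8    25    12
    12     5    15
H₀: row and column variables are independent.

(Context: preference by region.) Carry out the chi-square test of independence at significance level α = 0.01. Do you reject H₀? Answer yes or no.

Row totals [45, 32], col totals [20, 30, 27], n=77
χ² = (8−11.69)²/11.69 + (25−17.53)²/17.53 + (12−15.78)²/15.78 + (12−8.31)²/8.31 + (5−12.47)²/12.47 + (15−11.22)²/11.22 = 12.6319
df = 2
p-value (upper-tail) = 0.00181
At α=0.01: p < α → reject H₀

reject H₀: yes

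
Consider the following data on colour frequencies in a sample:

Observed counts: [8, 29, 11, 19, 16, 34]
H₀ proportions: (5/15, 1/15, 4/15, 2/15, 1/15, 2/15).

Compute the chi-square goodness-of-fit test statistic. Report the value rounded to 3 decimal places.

n = 117; E_i = n·p_i = [39.00, 7.80, 31.20, 15.60, 7.80, 15.60]
χ² = (8−39.00)²/39.00 + (29−7.80)²/7.80 + (11−31.20)²/31.20 + (19−15.60)²/15.60 + (16−7.80)²/7.80 + (34−15.60)²/15.60 = 126.4038
df = 5

test statistic = 126.404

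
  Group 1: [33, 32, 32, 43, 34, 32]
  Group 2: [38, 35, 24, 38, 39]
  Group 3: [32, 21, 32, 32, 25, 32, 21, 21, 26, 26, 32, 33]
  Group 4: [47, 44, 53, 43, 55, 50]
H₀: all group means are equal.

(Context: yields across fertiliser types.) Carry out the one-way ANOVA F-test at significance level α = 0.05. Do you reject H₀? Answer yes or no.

reject H₀: yes

Group means [34.33, 34.80, 27.75, 48.67], grand mean 34.655
SSB = Σnᵢ(x̄ᵢ−x̄)² = 1750.835; SSW = ΣΣ(x−x̄ᵢ)² = 633.717
MSB = 1750.835/3 = 583.6117; MSW = 633.717/25 = 25.3487
F = MSB/MSW = 23.0234
df = (3, 25)
p-value (upper-tail) = 0.00000
At α=0.05: p < α → reject H₀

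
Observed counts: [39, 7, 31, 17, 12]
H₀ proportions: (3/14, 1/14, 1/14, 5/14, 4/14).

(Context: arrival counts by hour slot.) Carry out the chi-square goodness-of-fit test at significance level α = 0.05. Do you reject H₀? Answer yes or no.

reject H₀: yes

n = 106; E_i = n·p_i = [22.71, 7.57, 7.57, 37.86, 30.29]
χ² = (39−22.71)²/22.71 + (7−7.57)²/7.57 + (31−7.57)²/7.57 + (17−37.86)²/37.86 + (12−30.29)²/30.29 = 106.7472
df = 4
p-value (upper-tail) = 0.00000
At α=0.05: p < α → reject H₀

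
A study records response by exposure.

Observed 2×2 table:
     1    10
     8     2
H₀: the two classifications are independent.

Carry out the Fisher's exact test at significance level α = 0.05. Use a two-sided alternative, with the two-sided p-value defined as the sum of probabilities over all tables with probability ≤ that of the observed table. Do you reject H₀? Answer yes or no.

Margins: r₁=11, r₂=10, c₁=9, c₂=12, n=21
p_obs = C(11,1)·C(10,8)/C(21,9); sum pmf over tables with pmf ≤ p_obs
p-value (two-sided) = 0.00191
At α=0.05: p < α → reject H₀

reject H₀: yes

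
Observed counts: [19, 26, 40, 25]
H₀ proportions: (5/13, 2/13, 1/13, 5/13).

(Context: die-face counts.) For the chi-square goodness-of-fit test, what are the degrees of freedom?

df = k − 1 = 4 − 1 = 3

degrees of freedom = 3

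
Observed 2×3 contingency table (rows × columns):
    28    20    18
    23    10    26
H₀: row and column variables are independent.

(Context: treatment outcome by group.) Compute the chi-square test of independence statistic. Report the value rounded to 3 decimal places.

Row totals [66, 59], col totals [51, 30, 44], n=125
χ² = (28−26.93)²/26.93 + (20−15.84)²/15.84 + (18−23.23)²/23.23 + (23−24.07)²/24.07 + (10−14.16)²/14.16 + (26−20.77)²/20.77 = 4.9014
df = 2

test statistic = 4.901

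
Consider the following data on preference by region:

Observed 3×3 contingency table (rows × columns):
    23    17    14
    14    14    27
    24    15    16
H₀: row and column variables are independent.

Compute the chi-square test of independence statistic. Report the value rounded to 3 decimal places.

test statistic = 8.416

Row totals [54, 55, 55], col totals [61, 46, 57], n=164
χ² = (23−20.09)²/20.09 + (17−15.15)²/15.15 + (14−18.77)²/18.77 + (14−20.46)²/20.46 + (14−15.43)²/15.43 + (27−19.12)²/19.12 + (24−20.46)²/20.46 + (15−15.43)²/15.43 + (16−19.12)²/19.12 = 8.4164
df = 4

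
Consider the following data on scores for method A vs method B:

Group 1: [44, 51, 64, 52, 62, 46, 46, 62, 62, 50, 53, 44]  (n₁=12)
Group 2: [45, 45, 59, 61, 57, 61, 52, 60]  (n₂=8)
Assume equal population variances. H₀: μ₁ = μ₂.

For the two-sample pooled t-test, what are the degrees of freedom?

df = n₁ + n₂ − 2 = 12 + 8 − 2 = 18

degrees of freedom = 18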